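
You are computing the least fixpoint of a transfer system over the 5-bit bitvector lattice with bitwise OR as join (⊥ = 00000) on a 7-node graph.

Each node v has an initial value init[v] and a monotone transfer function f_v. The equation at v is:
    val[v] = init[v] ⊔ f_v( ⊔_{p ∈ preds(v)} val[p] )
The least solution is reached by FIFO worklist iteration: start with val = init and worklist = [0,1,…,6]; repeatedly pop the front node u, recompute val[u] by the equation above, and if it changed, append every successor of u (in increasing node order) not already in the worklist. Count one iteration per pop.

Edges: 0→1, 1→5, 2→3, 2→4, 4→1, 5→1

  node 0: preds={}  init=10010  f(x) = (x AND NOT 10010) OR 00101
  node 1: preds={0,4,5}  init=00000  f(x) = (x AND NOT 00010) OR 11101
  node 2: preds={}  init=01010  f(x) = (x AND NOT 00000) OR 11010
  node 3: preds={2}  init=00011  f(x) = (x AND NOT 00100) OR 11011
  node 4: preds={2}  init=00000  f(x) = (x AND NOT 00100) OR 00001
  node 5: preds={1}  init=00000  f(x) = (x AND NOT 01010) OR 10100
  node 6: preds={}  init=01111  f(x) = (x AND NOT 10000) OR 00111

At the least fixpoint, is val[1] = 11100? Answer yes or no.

Iteration log — 8 steps:
  step 1. node 0  ⊔preds=00000  new=10111  old=10010  +wl: 
  step 2. node 1  ⊔preds=10111  new=11101  old=00000  +wl: 
  step 3. node 2  ⊔preds=00000  new=11010  old=01010  +wl: 
  step 4. node 3  ⊔preds=11010  new=11011  old=00011  +wl: 
  step 5. node 4  ⊔preds=11010  new=11011  old=00000  +wl: 1
  step 6. node 5  ⊔preds=11101  new=10101  old=00000  +wl: 
  step 7. node 6  ⊔preds=00000  new=01111  stable
  step 8. node 1  ⊔preds=11111  new=11101  stable

Least fixpoint reached:
  node 0: 10111
  node 1: 11101
  node 2: 11010
  node 3: 11011
  node 4: 11011
  node 5: 10101
  node 6: 01111

no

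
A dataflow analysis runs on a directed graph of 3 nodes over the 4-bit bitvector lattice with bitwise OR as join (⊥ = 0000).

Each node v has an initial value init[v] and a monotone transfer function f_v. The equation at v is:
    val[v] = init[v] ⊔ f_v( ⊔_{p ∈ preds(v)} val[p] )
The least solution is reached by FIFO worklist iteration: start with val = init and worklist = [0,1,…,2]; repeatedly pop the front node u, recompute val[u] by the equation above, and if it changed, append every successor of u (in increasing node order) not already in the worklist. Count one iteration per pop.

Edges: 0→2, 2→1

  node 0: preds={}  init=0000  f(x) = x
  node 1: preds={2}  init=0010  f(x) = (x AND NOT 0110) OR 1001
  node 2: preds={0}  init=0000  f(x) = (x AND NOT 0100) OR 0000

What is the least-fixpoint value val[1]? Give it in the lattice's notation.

Worklist (3 pops):
  #1 pop 0: in=0000 → 0000 (no change)
  #2 pop 1: in=0000 → 1011 (was 0010); enqueue []
  #3 pop 2: in=0000 → 0000 (no change)

Fixpoint:
  val[0] = 0000
  val[1] = 1011
  val[2] = 0000

1011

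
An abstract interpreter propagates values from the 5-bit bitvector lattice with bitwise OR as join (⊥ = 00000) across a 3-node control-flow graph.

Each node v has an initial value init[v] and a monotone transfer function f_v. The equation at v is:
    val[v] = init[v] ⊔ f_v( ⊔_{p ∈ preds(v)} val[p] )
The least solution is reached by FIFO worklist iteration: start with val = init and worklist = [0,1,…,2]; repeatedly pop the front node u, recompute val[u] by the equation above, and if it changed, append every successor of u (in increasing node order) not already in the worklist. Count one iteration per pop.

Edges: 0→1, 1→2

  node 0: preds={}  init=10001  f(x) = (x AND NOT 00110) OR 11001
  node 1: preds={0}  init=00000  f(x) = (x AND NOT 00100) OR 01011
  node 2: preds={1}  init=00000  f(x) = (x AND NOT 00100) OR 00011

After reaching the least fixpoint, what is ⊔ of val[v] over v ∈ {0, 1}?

11011

Iteration log — 3 steps:
  step 1. node 0  ⊔preds=00000  new=11001  old=10001  +wl: 
  step 2. node 1  ⊔preds=11001  new=11011  old=00000  +wl: 
  step 3. node 2  ⊔preds=11011  new=11011  old=00000  +wl: 

Least fixpoint reached:
  node 0: 11001
  node 1: 11011
  node 2: 11011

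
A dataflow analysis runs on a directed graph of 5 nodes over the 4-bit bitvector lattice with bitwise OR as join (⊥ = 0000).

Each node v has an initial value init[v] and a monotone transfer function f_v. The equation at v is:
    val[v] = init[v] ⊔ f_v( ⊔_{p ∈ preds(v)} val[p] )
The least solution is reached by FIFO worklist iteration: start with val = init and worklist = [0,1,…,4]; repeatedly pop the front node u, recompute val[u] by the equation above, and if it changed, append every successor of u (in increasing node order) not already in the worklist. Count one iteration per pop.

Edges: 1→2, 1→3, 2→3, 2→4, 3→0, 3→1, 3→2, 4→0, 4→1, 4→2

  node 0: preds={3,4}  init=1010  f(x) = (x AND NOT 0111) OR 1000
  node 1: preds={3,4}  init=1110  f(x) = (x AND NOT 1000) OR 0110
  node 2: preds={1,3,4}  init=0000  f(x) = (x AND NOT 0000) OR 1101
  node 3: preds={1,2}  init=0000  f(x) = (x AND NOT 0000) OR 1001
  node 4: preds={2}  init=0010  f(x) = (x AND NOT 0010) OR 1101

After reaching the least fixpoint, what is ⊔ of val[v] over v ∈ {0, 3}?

1111

Trace (9 dequeues):
  [1] u=0 | in 0010 | out 1010 | ==
  [2] u=1 | in 0010 | out 1110 | ==
  [3] u=2 | in 1110 | out 1111 | prev 0000 | push {}
  [4] u=3 | in 1111 | out 1111 | prev 0000 | push {0,1,2}
  [5] u=4 | in 1111 | out 1111 | prev 0010 | push {}
  [6] u=0 | in 1111 | out 1010 | ==
  [7] u=1 | in 1111 | out 1111 | prev 1110 | push {3}
  [8] u=2 | in 1111 | out 1111 | ==
  [9] u=3 | in 1111 | out 1111 | ==

Converged values:
  [0] 1010
  [1] 1111
  [2] 1111
  [3] 1111
  [4] 1111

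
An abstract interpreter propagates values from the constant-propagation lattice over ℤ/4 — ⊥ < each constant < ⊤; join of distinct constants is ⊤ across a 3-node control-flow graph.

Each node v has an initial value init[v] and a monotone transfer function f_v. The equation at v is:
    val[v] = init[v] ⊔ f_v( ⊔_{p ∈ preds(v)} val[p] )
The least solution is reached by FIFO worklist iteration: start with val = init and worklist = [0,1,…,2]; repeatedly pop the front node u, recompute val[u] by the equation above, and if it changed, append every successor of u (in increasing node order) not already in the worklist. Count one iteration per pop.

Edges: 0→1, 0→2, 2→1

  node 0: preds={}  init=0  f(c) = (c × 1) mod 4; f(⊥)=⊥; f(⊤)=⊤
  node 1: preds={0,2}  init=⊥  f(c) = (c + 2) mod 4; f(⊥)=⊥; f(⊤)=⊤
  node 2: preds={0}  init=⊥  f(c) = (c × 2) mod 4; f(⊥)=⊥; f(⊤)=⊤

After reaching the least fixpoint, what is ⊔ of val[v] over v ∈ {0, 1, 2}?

Trace (4 dequeues):
  [1] u=0 | in ⊥ | out 0 | ==
  [2] u=1 | in 0 | out 2 | prev ⊥ | push {}
  [3] u=2 | in 0 | out 0 | prev ⊥ | push {1}
  [4] u=1 | in 0 | out 2 | ==

Converged values:
  [0] 0
  [1] 2
  [2] 0

⊤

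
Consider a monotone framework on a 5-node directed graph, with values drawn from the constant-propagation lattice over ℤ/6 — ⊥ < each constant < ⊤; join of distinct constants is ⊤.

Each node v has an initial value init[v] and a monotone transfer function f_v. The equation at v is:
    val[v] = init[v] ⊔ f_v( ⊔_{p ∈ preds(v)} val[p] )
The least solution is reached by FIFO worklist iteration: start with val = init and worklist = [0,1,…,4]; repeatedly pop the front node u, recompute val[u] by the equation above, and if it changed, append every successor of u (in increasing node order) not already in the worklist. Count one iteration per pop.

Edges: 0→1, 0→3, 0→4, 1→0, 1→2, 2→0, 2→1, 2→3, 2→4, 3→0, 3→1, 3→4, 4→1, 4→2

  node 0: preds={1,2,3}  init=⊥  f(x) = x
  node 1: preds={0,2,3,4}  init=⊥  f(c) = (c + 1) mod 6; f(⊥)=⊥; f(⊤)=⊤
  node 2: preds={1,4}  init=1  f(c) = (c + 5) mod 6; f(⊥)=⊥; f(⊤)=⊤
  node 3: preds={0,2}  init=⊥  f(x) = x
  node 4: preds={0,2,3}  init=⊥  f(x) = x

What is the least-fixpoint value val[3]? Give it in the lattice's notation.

⊤

Iteration log — 13 steps:
  step 1. node 0  ⊔preds=1  new=1  old=⊥  +wl: 
  step 2. node 1  ⊔preds=1  new=2  old=⊥  +wl: 0
  step 3. node 2  ⊔preds=2  new=1  stable
  step 4. node 3  ⊔preds=1  new=1  old=⊥  +wl: 1
  step 5. node 4  ⊔preds=1  new=1  old=⊥  +wl: 2
  step 6. node 0  ⊔preds=⊤  new=⊤  old=1  +wl: 3,4
  step 7. node 1  ⊔preds=⊤  new=⊤  old=2  +wl: 0
  step 8. node 2  ⊔preds=⊤  new=⊤  old=1  +wl: 1
  step 9. node 3  ⊔preds=⊤  new=⊤  old=1  +wl: 
  step 10. node 4  ⊔preds=⊤  new=⊤  old=1  +wl: 2
  step 11. node 0  ⊔preds=⊤  new=⊤  stable
  step 12. node 1  ⊔preds=⊤  new=⊤  stable
  step 13. node 2  ⊔preds=⊤  new=⊤  stable

Least fixpoint reached:
  node 0: ⊤
  node 1: ⊤
  node 2: ⊤
  node 3: ⊤
  node 4: ⊤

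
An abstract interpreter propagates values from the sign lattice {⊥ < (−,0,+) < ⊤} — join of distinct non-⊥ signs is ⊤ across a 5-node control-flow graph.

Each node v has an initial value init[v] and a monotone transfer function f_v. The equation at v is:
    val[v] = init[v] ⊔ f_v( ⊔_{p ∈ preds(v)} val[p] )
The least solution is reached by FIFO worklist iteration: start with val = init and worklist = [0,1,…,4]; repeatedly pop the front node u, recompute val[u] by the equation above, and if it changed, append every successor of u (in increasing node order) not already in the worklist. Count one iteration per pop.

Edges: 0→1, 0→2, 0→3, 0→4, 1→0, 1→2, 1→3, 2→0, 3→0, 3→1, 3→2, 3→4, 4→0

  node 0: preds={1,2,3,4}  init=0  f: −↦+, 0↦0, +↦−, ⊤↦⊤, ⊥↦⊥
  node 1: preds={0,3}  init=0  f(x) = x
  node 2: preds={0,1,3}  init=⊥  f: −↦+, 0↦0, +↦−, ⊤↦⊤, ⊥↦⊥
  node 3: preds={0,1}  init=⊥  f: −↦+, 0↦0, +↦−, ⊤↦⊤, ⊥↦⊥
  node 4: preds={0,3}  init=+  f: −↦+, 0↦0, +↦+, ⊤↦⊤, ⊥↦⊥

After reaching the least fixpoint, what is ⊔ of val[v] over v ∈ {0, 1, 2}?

Worklist (8 pops):
  #1 pop 0: in=⊤ → ⊤ (was 0); enqueue []
  #2 pop 1: in=⊤ → ⊤ (was 0); enqueue [0]
  #3 pop 2: in=⊤ → ⊤ (was ⊥); enqueue []
  #4 pop 3: in=⊤ → ⊤ (was ⊥); enqueue [1,2]
  #5 pop 4: in=⊤ → ⊤ (was +); enqueue []
  #6 pop 0: in=⊤ → ⊤ (no change)
  #7 pop 1: in=⊤ → ⊤ (no change)
  #8 pop 2: in=⊤ → ⊤ (no change)

Fixpoint:
  val[0] = ⊤
  val[1] = ⊤
  val[2] = ⊤
  val[3] = ⊤
  val[4] = ⊤

⊤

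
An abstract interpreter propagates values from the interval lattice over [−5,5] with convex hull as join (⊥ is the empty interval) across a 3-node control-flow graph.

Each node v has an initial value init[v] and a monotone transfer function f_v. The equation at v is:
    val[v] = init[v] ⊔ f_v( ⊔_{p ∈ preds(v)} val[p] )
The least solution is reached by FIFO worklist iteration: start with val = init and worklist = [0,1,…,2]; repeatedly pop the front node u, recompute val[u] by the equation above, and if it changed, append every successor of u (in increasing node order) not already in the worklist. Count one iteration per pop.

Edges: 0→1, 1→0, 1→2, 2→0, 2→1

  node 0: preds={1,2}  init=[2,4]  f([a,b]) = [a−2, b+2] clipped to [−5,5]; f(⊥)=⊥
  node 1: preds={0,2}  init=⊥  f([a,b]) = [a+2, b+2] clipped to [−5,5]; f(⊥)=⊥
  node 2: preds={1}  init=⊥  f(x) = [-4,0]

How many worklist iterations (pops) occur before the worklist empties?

Iteration log — 7 steps:
  step 1. node 0  ⊔preds=⊥  new=[2,4]  stable
  step 2. node 1  ⊔preds=[2,4]  new=[4,5]  old=⊥  +wl: 0
  step 3. node 2  ⊔preds=[4,5]  new=[-4,0]  old=⊥  +wl: 1
  step 4. node 0  ⊔preds=[-4,5]  new=[-5,5]  old=[2,4]  +wl: 
  step 5. node 1  ⊔preds=[-5,5]  new=[-3,5]  old=[4,5]  +wl: 0,2
  step 6. node 0  ⊔preds=[-4,5]  new=[-5,5]  stable
  step 7. node 2  ⊔preds=[-3,5]  new=[-4,0]  stable

Least fixpoint reached:
  node 0: [-5,5]
  node 1: [-3,5]
  node 2: [-4,0]

7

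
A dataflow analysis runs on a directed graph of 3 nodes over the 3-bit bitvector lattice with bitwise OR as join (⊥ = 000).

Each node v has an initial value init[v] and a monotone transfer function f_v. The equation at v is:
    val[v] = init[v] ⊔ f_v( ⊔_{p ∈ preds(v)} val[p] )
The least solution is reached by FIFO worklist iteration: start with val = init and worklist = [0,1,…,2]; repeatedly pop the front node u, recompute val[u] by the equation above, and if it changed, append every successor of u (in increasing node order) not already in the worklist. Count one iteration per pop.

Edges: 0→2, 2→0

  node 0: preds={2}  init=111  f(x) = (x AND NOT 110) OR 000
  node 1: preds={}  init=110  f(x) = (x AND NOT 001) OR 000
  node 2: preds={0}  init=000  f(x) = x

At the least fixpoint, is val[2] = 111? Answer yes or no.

yes

Iteration log — 4 steps:
  step 1. node 0  ⊔preds=000  new=111  stable
  step 2. node 1  ⊔preds=000  new=110  stable
  step 3. node 2  ⊔preds=111  new=111  old=000  +wl: 0
  step 4. node 0  ⊔preds=111  new=111  stable

Least fixpoint reached:
  node 0: 111
  node 1: 110
  node 2: 111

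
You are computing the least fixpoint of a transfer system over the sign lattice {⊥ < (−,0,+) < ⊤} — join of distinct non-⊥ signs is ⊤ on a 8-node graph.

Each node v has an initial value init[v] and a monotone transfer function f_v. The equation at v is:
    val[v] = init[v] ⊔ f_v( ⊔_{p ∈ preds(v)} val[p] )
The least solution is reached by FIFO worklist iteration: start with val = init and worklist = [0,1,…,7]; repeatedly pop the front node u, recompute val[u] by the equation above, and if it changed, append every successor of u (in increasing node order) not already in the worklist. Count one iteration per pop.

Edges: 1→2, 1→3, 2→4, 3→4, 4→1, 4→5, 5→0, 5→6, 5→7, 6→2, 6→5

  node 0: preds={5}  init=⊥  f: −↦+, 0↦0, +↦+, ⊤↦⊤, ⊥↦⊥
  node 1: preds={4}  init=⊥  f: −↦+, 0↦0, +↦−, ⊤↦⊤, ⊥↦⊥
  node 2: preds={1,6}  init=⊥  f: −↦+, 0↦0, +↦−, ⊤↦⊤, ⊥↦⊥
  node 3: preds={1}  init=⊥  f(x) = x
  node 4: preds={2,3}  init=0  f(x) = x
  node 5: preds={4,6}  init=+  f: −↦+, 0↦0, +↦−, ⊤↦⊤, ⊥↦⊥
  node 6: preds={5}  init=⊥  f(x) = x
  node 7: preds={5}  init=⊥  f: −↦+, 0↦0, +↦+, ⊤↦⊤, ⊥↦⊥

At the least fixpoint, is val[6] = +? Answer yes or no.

Trace (17 dequeues):
  [1] u=0 | in + | out + | prev ⊥ | push {}
  [2] u=1 | in 0 | out 0 | prev ⊥ | push {}
  [3] u=2 | in 0 | out 0 | prev ⊥ | push {}
  [4] u=3 | in 0 | out 0 | prev ⊥ | push {}
  [5] u=4 | in 0 | out 0 | ==
  [6] u=5 | in 0 | out ⊤ | prev + | push {0}
  [7] u=6 | in ⊤ | out ⊤ | prev ⊥ | push {2,5}
  [8] u=7 | in ⊤ | out ⊤ | prev ⊥ | push {}
  [9] u=0 | in ⊤ | out ⊤ | prev + | push {}
  [10] u=2 | in ⊤ | out ⊤ | prev 0 | push {4}
  [11] u=5 | in ⊤ | out ⊤ | ==
  [12] u=4 | in ⊤ | out ⊤ | prev 0 | push {1,5}
  [13] u=1 | in ⊤ | out ⊤ | prev 0 | push {2,3}
  [14] u=5 | in ⊤ | out ⊤ | ==
  [15] u=2 | in ⊤ | out ⊤ | ==
  [16] u=3 | in ⊤ | out ⊤ | prev 0 | push {4}
  [17] u=4 | in ⊤ | out ⊤ | ==

Converged values:
  [0] ⊤
  [1] ⊤
  [2] ⊤
  [3] ⊤
  [4] ⊤
  [5] ⊤
  [6] ⊤
  [7] ⊤

no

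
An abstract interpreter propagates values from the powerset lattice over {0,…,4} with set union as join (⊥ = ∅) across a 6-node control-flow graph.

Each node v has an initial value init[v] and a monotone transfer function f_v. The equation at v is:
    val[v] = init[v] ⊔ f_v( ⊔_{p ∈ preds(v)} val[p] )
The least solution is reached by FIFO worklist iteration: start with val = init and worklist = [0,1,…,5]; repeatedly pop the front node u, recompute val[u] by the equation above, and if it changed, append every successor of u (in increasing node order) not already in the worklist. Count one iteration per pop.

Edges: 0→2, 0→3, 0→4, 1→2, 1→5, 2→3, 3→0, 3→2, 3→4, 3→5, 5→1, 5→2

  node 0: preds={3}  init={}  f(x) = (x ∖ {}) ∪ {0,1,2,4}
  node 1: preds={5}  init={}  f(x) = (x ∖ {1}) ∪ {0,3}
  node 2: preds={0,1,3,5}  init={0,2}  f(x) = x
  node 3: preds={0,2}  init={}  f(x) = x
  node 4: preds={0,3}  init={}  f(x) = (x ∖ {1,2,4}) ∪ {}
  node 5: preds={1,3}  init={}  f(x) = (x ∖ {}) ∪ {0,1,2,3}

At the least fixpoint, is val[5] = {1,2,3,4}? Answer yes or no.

Worklist (13 pops):
  #1 pop 0: in={} → {0,1,2,4} (was {}); enqueue []
  #2 pop 1: in={} → {0,3} (was {}); enqueue []
  #3 pop 2: in={0,1,2,3,4} → {0,1,2,3,4} (was {0,2}); enqueue []
  #4 pop 3: in={0,1,2,3,4} → {0,1,2,3,4} (was {}); enqueue [0,2]
  #5 pop 4: in={0,1,2,3,4} → {0,3} (was {}); enqueue []
  #6 pop 5: in={0,1,2,3,4} → {0,1,2,3,4} (was {}); enqueue [1]
  #7 pop 0: in={0,1,2,3,4} → {0,1,2,3,4} (was {0,1,2,4}); enqueue [3,4]
  #8 pop 2: in={0,1,2,3,4} → {0,1,2,3,4} (no change)
  #9 pop 1: in={0,1,2,3,4} → {0,2,3,4} (was {0,3}); enqueue [2,5]
  #10 pop 3: in={0,1,2,3,4} → {0,1,2,3,4} (no change)
  #11 pop 4: in={0,1,2,3,4} → {0,3} (no change)
  #12 pop 2: in={0,1,2,3,4} → {0,1,2,3,4} (no change)
  #13 pop 5: in={0,1,2,3,4} → {0,1,2,3,4} (no change)

Fixpoint:
  val[0] = {0,1,2,3,4}
  val[1] = {0,2,3,4}
  val[2] = {0,1,2,3,4}
  val[3] = {0,1,2,3,4}
  val[4] = {0,3}
  val[5] = {0,1,2,3,4}

no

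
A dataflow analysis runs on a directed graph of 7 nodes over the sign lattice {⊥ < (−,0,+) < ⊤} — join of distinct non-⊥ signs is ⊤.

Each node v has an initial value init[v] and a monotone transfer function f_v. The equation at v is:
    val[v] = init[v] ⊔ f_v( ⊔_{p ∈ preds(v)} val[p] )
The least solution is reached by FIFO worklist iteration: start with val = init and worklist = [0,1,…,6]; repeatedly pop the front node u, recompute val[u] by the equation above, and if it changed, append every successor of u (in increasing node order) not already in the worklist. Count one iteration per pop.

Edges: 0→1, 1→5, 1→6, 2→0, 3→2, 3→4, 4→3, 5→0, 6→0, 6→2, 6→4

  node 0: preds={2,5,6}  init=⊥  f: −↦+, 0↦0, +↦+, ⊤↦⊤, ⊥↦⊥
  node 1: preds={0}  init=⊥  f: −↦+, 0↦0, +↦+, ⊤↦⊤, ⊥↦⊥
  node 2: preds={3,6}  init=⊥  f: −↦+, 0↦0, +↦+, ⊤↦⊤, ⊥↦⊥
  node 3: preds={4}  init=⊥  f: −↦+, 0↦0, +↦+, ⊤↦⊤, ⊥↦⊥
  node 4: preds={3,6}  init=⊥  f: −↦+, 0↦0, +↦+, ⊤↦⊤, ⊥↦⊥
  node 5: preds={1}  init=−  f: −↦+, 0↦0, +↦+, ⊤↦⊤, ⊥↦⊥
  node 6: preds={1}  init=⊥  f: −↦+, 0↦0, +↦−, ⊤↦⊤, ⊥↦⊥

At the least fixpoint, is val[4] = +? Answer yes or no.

Iteration log — 21 steps:
  step 1. node 0  ⊔preds=−  new=+  old=⊥  +wl: 
  step 2. node 1  ⊔preds=+  new=+  old=⊥  +wl: 
  step 3. node 2  ⊔preds=⊥  new=⊥  stable
  step 4. node 3  ⊔preds=⊥  new=⊥  stable
  step 5. node 4  ⊔preds=⊥  new=⊥  stable
  step 6. node 5  ⊔preds=+  new=⊤  old=−  +wl: 0
  step 7. node 6  ⊔preds=+  new=−  old=⊥  +wl: 2,4
  step 8. node 0  ⊔preds=⊤  new=⊤  old=+  +wl: 1
  step 9. node 2  ⊔preds=−  new=+  old=⊥  +wl: 0
  step 10. node 4  ⊔preds=−  new=+  old=⊥  +wl: 3
  step 11. node 1  ⊔preds=⊤  new=⊤  old=+  +wl: 5,6
  step 12. node 0  ⊔preds=⊤  new=⊤  stable
  step 13. node 3  ⊔preds=+  new=+  old=⊥  +wl: 2,4
  step 14. node 5  ⊔preds=⊤  new=⊤  stable
  step 15. node 6  ⊔preds=⊤  new=⊤  old=−  +wl: 0
  step 16. node 2  ⊔preds=⊤  new=⊤  old=+  +wl: 
  step 17. node 4  ⊔preds=⊤  new=⊤  old=+  +wl: 3
  step 18. node 0  ⊔preds=⊤  new=⊤  stable
  step 19. node 3  ⊔preds=⊤  new=⊤  old=+  +wl: 2,4
  step 20. node 2  ⊔preds=⊤  new=⊤  stable
  step 21. node 4  ⊔preds=⊤  new=⊤  stable

Least fixpoint reached:
  node 0: ⊤
  node 1: ⊤
  node 2: ⊤
  node 3: ⊤
  node 4: ⊤
  node 5: ⊤
  node 6: ⊤

no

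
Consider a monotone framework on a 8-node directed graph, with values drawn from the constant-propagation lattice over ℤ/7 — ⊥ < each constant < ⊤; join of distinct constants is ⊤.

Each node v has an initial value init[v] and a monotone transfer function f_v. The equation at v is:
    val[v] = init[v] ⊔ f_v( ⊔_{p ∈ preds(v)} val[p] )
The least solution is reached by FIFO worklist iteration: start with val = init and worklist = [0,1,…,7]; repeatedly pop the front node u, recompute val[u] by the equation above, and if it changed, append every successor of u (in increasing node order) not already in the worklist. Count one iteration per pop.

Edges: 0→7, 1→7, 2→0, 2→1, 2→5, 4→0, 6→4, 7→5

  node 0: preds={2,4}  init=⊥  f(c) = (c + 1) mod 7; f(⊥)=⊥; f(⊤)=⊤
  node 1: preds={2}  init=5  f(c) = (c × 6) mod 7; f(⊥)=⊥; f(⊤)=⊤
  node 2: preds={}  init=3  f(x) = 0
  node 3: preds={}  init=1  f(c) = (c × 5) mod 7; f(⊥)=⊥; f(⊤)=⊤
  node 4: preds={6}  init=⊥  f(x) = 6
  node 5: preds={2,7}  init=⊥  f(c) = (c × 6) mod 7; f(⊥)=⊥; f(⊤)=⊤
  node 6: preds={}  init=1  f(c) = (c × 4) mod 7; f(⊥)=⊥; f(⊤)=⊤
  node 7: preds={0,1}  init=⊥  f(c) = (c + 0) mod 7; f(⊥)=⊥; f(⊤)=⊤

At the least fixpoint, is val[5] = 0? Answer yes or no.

no

Trace (12 dequeues):
  [1] u=0 | in 3 | out 4 | prev ⊥ | push {}
  [2] u=1 | in 3 | out ⊤ | prev 5 | push {}
  [3] u=2 | in ⊥ | out ⊤ | prev 3 | push {0,1}
  [4] u=3 | in ⊥ | out 1 | ==
  [5] u=4 | in 1 | out 6 | prev ⊥ | push {}
  [6] u=5 | in ⊤ | out ⊤ | prev ⊥ | push {}
  [7] u=6 | in ⊥ | out 1 | ==
  [8] u=7 | in ⊤ | out ⊤ | prev ⊥ | push {5}
  [9] u=0 | in ⊤ | out ⊤ | prev 4 | push {7}
  [10] u=1 | in ⊤ | out ⊤ | ==
  [11] u=5 | in ⊤ | out ⊤ | ==
  [12] u=7 | in ⊤ | out ⊤ | ==

Converged values:
  [0] ⊤
  [1] ⊤
  [2] ⊤
  [3] 1
  [4] 6
  [5] ⊤
  [6] 1
  [7] ⊤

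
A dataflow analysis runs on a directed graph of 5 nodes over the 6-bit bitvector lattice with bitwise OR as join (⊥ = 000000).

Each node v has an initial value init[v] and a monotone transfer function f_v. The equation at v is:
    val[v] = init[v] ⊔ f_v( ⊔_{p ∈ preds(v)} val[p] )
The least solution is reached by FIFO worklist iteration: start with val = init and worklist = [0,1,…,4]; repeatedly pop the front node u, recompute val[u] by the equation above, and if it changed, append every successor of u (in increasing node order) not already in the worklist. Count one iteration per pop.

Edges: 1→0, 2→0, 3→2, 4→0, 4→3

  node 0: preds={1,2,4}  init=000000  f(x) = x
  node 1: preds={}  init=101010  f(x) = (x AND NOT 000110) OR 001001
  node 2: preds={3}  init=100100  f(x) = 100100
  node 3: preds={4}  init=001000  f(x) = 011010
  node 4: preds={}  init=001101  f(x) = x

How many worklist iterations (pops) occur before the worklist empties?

Iteration log — 7 steps:
  step 1. node 0  ⊔preds=101111  new=101111  old=000000  +wl: 
  step 2. node 1  ⊔preds=000000  new=101011  old=101010  +wl: 0
  step 3. node 2  ⊔preds=001000  new=100100  stable
  step 4. node 3  ⊔preds=001101  new=011010  old=001000  +wl: 2
  step 5. node 4  ⊔preds=000000  new=001101  stable
  step 6. node 0  ⊔preds=101111  new=101111  stable
  step 7. node 2  ⊔preds=011010  new=100100  stable

Least fixpoint reached:
  node 0: 101111
  node 1: 101011
  node 2: 100100
  node 3: 011010
  node 4: 001101

7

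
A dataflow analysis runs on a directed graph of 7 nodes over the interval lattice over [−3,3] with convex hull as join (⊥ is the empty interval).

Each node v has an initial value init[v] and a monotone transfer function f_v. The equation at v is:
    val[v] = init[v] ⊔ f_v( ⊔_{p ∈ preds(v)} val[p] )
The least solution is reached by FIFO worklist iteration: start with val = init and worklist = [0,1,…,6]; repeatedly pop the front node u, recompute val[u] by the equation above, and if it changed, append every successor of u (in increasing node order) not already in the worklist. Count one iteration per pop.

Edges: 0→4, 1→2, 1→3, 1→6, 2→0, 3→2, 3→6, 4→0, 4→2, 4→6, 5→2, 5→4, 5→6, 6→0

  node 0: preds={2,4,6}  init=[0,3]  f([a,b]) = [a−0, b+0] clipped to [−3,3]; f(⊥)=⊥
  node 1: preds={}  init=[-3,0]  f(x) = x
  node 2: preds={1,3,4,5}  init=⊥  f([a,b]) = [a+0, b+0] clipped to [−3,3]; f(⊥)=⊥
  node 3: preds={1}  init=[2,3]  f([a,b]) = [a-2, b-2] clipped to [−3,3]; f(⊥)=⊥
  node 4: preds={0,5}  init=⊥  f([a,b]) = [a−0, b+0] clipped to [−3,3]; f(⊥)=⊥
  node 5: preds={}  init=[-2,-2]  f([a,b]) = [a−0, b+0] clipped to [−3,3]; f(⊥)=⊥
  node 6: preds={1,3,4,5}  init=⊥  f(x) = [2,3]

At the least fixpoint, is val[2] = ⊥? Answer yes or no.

no

Trace (13 dequeues):
  [1] u=0 | in ⊥ | out [0,3] | ==
  [2] u=1 | in ⊥ | out [-3,0] | ==
  [3] u=2 | in [-3,3] | out [-3,3] | prev ⊥ | push {0}
  [4] u=3 | in [-3,0] | out [-3,3] | prev [2,3] | push {2}
  [5] u=4 | in [-2,3] | out [-2,3] | prev ⊥ | push {}
  [6] u=5 | in ⊥ | out [-2,-2] | ==
  [7] u=6 | in [-3,3] | out [2,3] | prev ⊥ | push {}
  [8] u=0 | in [-3,3] | out [-3,3] | prev [0,3] | push {4}
  [9] u=2 | in [-3,3] | out [-3,3] | ==
  [10] u=4 | in [-3,3] | out [-3,3] | prev [-2,3] | push {0,2,6}
  [11] u=0 | in [-3,3] | out [-3,3] | ==
  [12] u=2 | in [-3,3] | out [-3,3] | ==
  [13] u=6 | in [-3,3] | out [2,3] | ==

Converged values:
  [0] [-3,3]
  [1] [-3,0]
  [2] [-3,3]
  [3] [-3,3]
  [4] [-3,3]
  [5] [-2,-2]
  [6] [2,3]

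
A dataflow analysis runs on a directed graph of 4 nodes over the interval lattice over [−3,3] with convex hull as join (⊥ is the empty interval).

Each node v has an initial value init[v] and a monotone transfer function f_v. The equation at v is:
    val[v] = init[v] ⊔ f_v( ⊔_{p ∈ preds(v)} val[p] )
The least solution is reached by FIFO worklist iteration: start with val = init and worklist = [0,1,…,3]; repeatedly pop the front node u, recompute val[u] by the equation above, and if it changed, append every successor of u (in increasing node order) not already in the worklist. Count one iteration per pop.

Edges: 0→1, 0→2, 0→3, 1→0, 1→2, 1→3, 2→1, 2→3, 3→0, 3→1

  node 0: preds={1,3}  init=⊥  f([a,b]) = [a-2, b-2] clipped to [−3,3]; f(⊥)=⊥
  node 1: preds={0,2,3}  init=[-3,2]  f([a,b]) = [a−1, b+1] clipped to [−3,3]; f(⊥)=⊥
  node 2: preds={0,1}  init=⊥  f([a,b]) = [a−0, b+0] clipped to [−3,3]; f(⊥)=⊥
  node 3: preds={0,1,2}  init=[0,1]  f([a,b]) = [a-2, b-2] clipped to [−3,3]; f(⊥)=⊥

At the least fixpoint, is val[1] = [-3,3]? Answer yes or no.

yes

Trace (9 dequeues):
  [1] u=0 | in [-3,2] | out [-3,0] | prev ⊥ | push {}
  [2] u=1 | in [-3,1] | out [-3,2] | ==
  [3] u=2 | in [-3,2] | out [-3,2] | prev ⊥ | push {1}
  [4] u=3 | in [-3,2] | out [-3,1] | prev [0,1] | push {0}
  [5] u=1 | in [-3,2] | out [-3,3] | prev [-3,2] | push {2,3}
  [6] u=0 | in [-3,3] | out [-3,1] | prev [-3,0] | push {1}
  [7] u=2 | in [-3,3] | out [-3,3] | prev [-3,2] | push {}
  [8] u=3 | in [-3,3] | out [-3,1] | ==
  [9] u=1 | in [-3,3] | out [-3,3] | ==

Converged values:
  [0] [-3,1]
  [1] [-3,3]
  [2] [-3,3]
  [3] [-3,1]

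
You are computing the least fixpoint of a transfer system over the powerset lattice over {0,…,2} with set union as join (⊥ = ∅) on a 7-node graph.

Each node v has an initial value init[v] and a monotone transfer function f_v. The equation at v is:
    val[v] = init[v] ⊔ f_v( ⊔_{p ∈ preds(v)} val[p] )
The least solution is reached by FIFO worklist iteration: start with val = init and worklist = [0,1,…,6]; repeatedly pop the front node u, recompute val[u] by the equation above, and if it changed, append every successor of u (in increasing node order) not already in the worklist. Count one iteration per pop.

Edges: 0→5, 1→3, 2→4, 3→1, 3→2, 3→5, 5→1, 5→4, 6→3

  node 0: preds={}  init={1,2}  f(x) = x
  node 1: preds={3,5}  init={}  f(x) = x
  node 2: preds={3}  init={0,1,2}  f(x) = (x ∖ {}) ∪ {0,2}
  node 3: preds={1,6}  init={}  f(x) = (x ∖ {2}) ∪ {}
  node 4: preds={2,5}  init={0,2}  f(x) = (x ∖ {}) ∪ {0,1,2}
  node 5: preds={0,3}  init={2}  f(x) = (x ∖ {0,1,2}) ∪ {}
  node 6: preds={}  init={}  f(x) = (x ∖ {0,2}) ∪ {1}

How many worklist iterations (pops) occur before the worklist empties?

Iteration log — 12 steps:
  step 1. node 0  ⊔preds={}  new={1,2}  stable
  step 2. node 1  ⊔preds={2}  new={2}  old={}  +wl: 
  step 3. node 2  ⊔preds={}  new={0,1,2}  stable
  step 4. node 3  ⊔preds={2}  new={}  stable
  step 5. node 4  ⊔preds={0,1,2}  new={0,1,2}  old={0,2}  +wl: 
  step 6. node 5  ⊔preds={1,2}  new={2}  stable
  step 7. node 6  ⊔preds={}  new={1}  old={}  +wl: 3
  step 8. node 3  ⊔preds={1,2}  new={1}  old={}  +wl: 1,2,5
  step 9. node 1  ⊔preds={1,2}  new={1,2}  old={2}  +wl: 3
  step 10. node 2  ⊔preds={1}  new={0,1,2}  stable
  step 11. node 5  ⊔preds={1,2}  new={2}  stable
  step 12. node 3  ⊔preds={1,2}  new={1}  stable

Least fixpoint reached:
  node 0: {1,2}
  node 1: {1,2}
  node 2: {0,1,2}
  node 3: {1}
  node 4: {0,1,2}
  node 5: {2}
  node 6: {1}

12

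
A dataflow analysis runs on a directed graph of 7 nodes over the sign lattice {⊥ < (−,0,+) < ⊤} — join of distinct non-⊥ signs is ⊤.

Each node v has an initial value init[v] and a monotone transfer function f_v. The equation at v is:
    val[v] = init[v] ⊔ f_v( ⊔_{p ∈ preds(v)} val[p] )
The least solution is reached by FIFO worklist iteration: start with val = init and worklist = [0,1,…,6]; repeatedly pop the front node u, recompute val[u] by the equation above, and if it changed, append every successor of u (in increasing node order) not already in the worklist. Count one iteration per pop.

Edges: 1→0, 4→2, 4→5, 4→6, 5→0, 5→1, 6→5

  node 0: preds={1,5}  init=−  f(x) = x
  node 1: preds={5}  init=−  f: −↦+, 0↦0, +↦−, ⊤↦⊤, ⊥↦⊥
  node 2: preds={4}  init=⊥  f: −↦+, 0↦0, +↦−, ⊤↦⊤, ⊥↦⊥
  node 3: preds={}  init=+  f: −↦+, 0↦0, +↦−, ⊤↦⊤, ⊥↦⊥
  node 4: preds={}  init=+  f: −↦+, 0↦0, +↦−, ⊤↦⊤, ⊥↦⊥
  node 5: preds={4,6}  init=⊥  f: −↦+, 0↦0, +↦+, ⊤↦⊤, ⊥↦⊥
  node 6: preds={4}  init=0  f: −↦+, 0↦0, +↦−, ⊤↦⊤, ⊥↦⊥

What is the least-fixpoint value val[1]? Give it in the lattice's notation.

⊤

Worklist (11 pops):
  #1 pop 0: in=− → − (no change)
  #2 pop 1: in=⊥ → − (no change)
  #3 pop 2: in=+ → − (was ⊥); enqueue []
  #4 pop 3: in=⊥ → + (no change)
  #5 pop 4: in=⊥ → + (no change)
  #6 pop 5: in=⊤ → ⊤ (was ⊥); enqueue [0,1]
  #7 pop 6: in=+ → ⊤ (was 0); enqueue [5]
  #8 pop 0: in=⊤ → ⊤ (was −); enqueue []
  #9 pop 1: in=⊤ → ⊤ (was −); enqueue [0]
  #10 pop 5: in=⊤ → ⊤ (no change)
  #11 pop 0: in=⊤ → ⊤ (no change)

Fixpoint:
  val[0] = ⊤
  val[1] = ⊤
  val[2] = −
  val[3] = +
  val[4] = +
  val[5] = ⊤
  val[6] = ⊤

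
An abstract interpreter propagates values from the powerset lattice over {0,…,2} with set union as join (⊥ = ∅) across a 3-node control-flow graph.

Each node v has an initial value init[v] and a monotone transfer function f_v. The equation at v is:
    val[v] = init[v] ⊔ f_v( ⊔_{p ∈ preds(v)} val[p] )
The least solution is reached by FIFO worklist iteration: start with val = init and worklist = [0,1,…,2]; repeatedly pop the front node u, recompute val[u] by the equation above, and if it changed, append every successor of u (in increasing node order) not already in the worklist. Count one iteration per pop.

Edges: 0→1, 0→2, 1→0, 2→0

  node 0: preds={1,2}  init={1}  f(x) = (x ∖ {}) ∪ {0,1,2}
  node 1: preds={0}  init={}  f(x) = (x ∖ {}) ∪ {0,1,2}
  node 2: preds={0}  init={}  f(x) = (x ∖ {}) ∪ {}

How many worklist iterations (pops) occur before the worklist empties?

Trace (4 dequeues):
  [1] u=0 | in {} | out {0,1,2} | prev {1} | push {}
  [2] u=1 | in {0,1,2} | out {0,1,2} | prev {} | push {0}
  [3] u=2 | in {0,1,2} | out {0,1,2} | prev {} | push {}
  [4] u=0 | in {0,1,2} | out {0,1,2} | ==

Converged values:
  [0] {0,1,2}
  [1] {0,1,2}
  [2] {0,1,2}

4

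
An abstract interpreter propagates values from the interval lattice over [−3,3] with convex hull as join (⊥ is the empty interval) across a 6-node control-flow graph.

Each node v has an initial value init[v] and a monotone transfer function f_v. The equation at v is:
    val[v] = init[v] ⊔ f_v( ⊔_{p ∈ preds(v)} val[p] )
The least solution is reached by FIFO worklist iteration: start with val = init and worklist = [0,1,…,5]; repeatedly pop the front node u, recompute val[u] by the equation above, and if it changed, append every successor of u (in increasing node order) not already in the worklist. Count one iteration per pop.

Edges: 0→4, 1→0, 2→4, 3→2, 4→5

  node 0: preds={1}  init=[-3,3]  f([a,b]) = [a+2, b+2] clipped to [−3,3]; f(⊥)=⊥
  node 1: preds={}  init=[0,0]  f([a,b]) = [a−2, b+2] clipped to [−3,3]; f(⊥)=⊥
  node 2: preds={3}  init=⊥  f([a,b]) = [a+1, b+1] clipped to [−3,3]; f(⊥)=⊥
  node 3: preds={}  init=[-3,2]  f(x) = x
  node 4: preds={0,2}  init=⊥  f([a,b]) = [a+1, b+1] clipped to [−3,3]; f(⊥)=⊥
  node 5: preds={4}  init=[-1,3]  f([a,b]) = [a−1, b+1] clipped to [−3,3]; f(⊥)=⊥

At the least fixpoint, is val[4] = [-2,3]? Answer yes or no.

Worklist (6 pops):
  #1 pop 0: in=[0,0] → [-3,3] (no change)
  #2 pop 1: in=⊥ → [0,0] (no change)
  #3 pop 2: in=[-3,2] → [-2,3] (was ⊥); enqueue []
  #4 pop 3: in=⊥ → [-3,2] (no change)
  #5 pop 4: in=[-3,3] → [-2,3] (was ⊥); enqueue []
  #6 pop 5: in=[-2,3] → [-3,3] (was [-1,3]); enqueue []

Fixpoint:
  val[0] = [-3,3]
  val[1] = [0,0]
  val[2] = [-2,3]
  val[3] = [-3,2]
  val[4] = [-2,3]
  val[5] = [-3,3]

yes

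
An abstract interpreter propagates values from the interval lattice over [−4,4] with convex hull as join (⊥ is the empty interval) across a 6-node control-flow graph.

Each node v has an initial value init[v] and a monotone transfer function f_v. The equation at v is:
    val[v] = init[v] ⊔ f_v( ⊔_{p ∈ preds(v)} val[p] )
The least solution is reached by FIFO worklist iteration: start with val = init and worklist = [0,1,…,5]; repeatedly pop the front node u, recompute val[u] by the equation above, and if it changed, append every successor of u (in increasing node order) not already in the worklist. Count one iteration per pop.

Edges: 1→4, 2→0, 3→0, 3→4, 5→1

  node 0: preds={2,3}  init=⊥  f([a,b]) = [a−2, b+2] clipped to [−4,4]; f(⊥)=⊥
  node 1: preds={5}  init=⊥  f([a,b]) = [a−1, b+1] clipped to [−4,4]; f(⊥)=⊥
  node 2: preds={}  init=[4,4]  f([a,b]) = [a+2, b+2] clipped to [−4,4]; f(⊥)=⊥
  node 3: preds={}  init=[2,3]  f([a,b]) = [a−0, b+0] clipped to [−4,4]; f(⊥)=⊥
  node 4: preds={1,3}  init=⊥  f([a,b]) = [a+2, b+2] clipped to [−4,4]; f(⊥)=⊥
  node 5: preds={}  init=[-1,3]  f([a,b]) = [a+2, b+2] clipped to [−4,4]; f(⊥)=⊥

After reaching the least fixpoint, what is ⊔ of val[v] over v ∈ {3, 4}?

Worklist (6 pops):
  #1 pop 0: in=[2,4] → [0,4] (was ⊥); enqueue []
  #2 pop 1: in=[-1,3] → [-2,4] (was ⊥); enqueue []
  #3 pop 2: in=⊥ → [4,4] (no change)
  #4 pop 3: in=⊥ → [2,3] (no change)
  #5 pop 4: in=[-2,4] → [0,4] (was ⊥); enqueue []
  #6 pop 5: in=⊥ → [-1,3] (no change)

Fixpoint:
  val[0] = [0,4]
  val[1] = [-2,4]
  val[2] = [4,4]
  val[3] = [2,3]
  val[4] = [0,4]
  val[5] = [-1,3]

[0,4]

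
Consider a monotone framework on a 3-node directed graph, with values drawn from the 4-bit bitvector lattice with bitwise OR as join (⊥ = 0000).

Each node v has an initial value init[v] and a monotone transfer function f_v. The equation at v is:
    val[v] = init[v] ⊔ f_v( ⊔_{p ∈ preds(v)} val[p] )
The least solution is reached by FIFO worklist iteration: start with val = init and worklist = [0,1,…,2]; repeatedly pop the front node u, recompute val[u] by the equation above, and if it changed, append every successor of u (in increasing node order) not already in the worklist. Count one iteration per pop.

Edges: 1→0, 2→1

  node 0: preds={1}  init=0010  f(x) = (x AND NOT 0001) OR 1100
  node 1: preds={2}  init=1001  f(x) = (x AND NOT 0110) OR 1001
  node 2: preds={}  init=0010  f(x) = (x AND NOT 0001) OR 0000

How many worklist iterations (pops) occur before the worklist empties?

3

Worklist (3 pops):
  #1 pop 0: in=1001 → 1110 (was 0010); enqueue []
  #2 pop 1: in=0010 → 1001 (no change)
  #3 pop 2: in=0000 → 0010 (no change)

Fixpoint:
  val[0] = 1110
  val[1] = 1001
  val[2] = 0010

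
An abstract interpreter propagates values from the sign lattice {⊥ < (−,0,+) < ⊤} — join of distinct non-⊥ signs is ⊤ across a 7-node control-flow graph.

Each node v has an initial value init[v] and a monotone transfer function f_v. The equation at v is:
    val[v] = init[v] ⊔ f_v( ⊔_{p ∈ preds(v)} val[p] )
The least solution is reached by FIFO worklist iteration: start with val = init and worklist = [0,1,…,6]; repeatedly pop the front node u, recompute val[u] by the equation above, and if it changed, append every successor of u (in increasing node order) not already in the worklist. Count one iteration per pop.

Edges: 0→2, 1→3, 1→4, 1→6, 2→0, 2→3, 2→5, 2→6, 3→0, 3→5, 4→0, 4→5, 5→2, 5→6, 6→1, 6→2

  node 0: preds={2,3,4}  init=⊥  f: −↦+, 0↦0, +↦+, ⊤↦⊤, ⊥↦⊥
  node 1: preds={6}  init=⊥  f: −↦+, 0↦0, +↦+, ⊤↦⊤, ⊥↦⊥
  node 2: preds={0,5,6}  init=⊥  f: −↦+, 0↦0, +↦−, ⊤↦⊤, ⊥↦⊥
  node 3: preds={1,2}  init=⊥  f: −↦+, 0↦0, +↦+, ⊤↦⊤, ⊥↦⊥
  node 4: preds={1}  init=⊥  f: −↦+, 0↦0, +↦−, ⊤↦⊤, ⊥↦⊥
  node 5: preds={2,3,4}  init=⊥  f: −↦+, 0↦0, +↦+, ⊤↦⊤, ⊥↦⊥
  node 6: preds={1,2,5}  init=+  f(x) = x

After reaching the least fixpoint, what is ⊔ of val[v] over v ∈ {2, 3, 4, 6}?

Trace (17 dequeues):
  [1] u=0 | in ⊥ | out ⊥ | ==
  [2] u=1 | in + | out + | prev ⊥ | push {}
  [3] u=2 | in + | out − | prev ⊥ | push {0}
  [4] u=3 | in ⊤ | out ⊤ | prev ⊥ | push {}
  [5] u=4 | in + | out − | prev ⊥ | push {}
  [6] u=5 | in ⊤ | out ⊤ | prev ⊥ | push {2}
  [7] u=6 | in ⊤ | out ⊤ | prev + | push {1}
  [8] u=0 | in ⊤ | out ⊤ | prev ⊥ | push {}
  [9] u=2 | in ⊤ | out ⊤ | prev − | push {0,3,5,6}
  [10] u=1 | in ⊤ | out ⊤ | prev + | push {4}
  [11] u=0 | in ⊤ | out ⊤ | ==
  [12] u=3 | in ⊤ | out ⊤ | ==
  [13] u=5 | in ⊤ | out ⊤ | ==
  [14] u=6 | in ⊤ | out ⊤ | ==
  [15] u=4 | in ⊤ | out ⊤ | prev − | push {0,5}
  [16] u=0 | in ⊤ | out ⊤ | ==
  [17] u=5 | in ⊤ | out ⊤ | ==

Converged values:
  [0] ⊤
  [1] ⊤
  [2] ⊤
  [3] ⊤
  [4] ⊤
  [5] ⊤
  [6] ⊤

⊤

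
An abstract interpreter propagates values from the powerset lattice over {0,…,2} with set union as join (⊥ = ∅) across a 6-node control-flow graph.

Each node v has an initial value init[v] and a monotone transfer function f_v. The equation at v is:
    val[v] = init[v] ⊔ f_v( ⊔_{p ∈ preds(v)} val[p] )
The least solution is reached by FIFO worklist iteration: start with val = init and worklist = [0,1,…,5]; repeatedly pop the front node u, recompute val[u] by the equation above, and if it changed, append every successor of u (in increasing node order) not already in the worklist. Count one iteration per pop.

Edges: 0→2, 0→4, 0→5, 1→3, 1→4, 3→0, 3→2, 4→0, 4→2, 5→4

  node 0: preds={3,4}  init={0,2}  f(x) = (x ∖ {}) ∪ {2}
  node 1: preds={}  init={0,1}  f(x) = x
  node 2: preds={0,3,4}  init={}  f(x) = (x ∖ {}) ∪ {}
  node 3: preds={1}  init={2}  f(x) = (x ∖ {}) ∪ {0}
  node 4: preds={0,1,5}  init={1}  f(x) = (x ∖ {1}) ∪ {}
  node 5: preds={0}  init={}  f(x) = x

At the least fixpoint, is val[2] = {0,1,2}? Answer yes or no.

yes

Iteration log — 9 steps:
  step 1. node 0  ⊔preds={1,2}  new={0,1,2}  old={0,2}  +wl: 
  step 2. node 1  ⊔preds={}  new={0,1}  stable
  step 3. node 2  ⊔preds={0,1,2}  new={0,1,2}  old={}  +wl: 
  step 4. node 3  ⊔preds={0,1}  new={0,1,2}  old={2}  +wl: 0,2
  step 5. node 4  ⊔preds={0,1,2}  new={0,1,2}  old={1}  +wl: 
  step 6. node 5  ⊔preds={0,1,2}  new={0,1,2}  old={}  +wl: 4
  step 7. node 0  ⊔preds={0,1,2}  new={0,1,2}  stable
  step 8. node 2  ⊔preds={0,1,2}  new={0,1,2}  stable
  step 9. node 4  ⊔preds={0,1,2}  new={0,1,2}  stable

Least fixpoint reached:
  node 0: {0,1,2}
  node 1: {0,1}
  node 2: {0,1,2}
  node 3: {0,1,2}
  node 4: {0,1,2}
  node 5: {0,1,2}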